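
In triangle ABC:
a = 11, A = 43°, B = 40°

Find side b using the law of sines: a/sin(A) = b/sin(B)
a/sin(A) = b/sin(B)  ⇒  b = a·sin(B)/sin(A) = 11·sin(40°)/sin(43°)
sin(40°) ≈ 0.642788, sin(43°) ≈ 0.681998
b ≈ 11·0.642788/0.681998 ≈ 7.07066/0.681998 ≈ 10.3676

b = 10.37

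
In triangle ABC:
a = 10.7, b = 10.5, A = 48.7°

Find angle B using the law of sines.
a/sin(A) = b/sin(B)  ⇒  sin(B) = b·sin(A)/a = 10.5·sin(48.7°)/10.7
sin(48.7°) ≈ 0.751264
sin(B) ≈ 10.5·0.751264/10.7 ≈ 7.88827/10.7 ≈ 0.737222
B = arcsin(0.737222) ≈ 47.4953°
(Since b ≤ a we need B ≤ A, so the obtuse alternative 180° − 47.4953° ≈ 132.505° is rejected.)

B = 47.5°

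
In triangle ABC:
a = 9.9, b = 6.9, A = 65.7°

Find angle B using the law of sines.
a/sin(A) = b/sin(B)  ⇒  sin(B) = b·sin(A)/a = 6.9·sin(65.7°)/9.9
sin(65.7°) ≈ 0.911403
sin(B) ≈ 6.9·0.911403/9.9 ≈ 6.28868/9.9 ≈ 0.63522
B = arcsin(0.63522) ≈ 39.4363°
(Since b ≤ a we need B ≤ A, so the obtuse alternative 180° − 39.4363° ≈ 140.564° is rejected.)

B = 39.44°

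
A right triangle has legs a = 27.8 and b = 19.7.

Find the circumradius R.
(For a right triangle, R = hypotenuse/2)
Hypotenuse c = √(a² + b²) = √(772.84 + 388.09) = √1160.93 ≈ 34.0724
R = c/2 ≈ 34.0724/2 ≈ 17.0362

R = 17.04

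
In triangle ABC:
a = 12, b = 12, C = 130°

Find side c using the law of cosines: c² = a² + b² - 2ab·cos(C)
c² = 12² + 12² − 2·12·12·cos(130°)
cos(130°) ≈ -0.642788
c² ≈ 144 + 144 − 288·(-0.642788) ≈ 288 + 185.123 ≈ 473.123
c ≈ √473.123 ≈ 21.7514

c = 21.75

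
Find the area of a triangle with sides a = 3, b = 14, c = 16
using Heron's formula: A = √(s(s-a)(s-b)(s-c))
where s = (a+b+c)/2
s = (3 + 14 + 16)/2 = 33/2 = 16.5
s − a = 13.5, s − b = 2.5, s − c = 0.5
s(s−a)(s−b)(s−c) = 16.5·13.5·2.5·0.5 = 278.4375
Area = √278.4375 ≈ 16.6864

s = 16.5, Area = 16.69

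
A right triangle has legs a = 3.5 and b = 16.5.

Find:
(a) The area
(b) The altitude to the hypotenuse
(a) The legs are perpendicular, so Area = ½·a·b = ½·3.5·16.5 = ½·57.75 = 28.875
(b) Hypotenuse c = √(a² + b²) = √(12.25 + 272.25) = √284.5 ≈ 16.8671
    Area = ½·c·h_c  ⇒  h_c = 2·Area/c = 57.75/16.8671 ≈ 3.42382

Area = 28.875, h_c = 3.424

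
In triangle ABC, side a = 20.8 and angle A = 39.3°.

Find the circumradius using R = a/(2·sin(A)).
R = a/(2·sin(A)) = 20.8/(2·sin(39.3°))
sin(39.3°) ≈ 0.633381
R ≈ 20.8/(2·0.633381) = 20.8/1.26676 ≈ 16.4198

R = 16.42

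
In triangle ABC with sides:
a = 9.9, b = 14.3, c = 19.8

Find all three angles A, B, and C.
Law of cosines for each angle (a² = 98.01, b² = 204.49, c² = 392.04):
cos(A) = (b² + c² − a²)/(2bc) = (204.49 + 392.04 − 98.01)/(2·14.3·19.8) = 498.52/566.28 ≈ 0.880342  ⇒  A ≈ 28.3164°
cos(B) = (a² + c² − b²)/(2ac) = (98.01 + 392.04 − 204.49)/(2·9.9·19.8) = 285.56/392.04 ≈ 0.728395  ⇒  B ≈ 43.248°
cos(C) = (a² + b² − c²)/(2ab) = (98.01 + 204.49 − 392.04)/(2·9.9·14.3) = -89.54/283.14 ≈ -0.316239  ⇒  C ≈ 108.436°
Check: A + B + C ≈ 180°

A = 28.32°, B = 43.25°, C = 108.4°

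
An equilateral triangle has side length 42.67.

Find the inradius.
r = Area/s with s the semi-perimeter.
Area = (√3/4)·42.67² = (√3/4)·1820.7289 ≈ 0.433013·1820.7289 ≈ 788.399
s = 3·42.67/2 = 64.005
r ≈ 788.399/64.005 ≈ 12.3178
(Equivalently r = side/(2√3) = 42.67/3.4641 ≈ 12.3178.)

r = 12.32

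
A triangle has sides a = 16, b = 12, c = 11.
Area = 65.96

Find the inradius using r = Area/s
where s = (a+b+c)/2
s = (16 + 12 + 11)/2 = 39/2 = 19.5
r = Area/s = 65.96/19.5 ≈ 3.38256

r = 3.383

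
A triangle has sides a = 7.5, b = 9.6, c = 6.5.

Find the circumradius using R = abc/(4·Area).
First find the area with Heron's formula.
s = (7.5 + 9.6 + 6.5)/2 = 11.8
Area = √(s(s−a)(s−b)(s−c)) = √(11.8·4.3·2.2·5.3) ≈ √591.628 ≈ 24.3234
abc = 7.5·9.6·6.5 = 468
R = abc/(4·Area) ≈ 468/(4·24.3234) = 468/97.2937 ≈ 4.81018

R = 4.81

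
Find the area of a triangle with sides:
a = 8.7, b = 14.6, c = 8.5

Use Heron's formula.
s = (8.7 + 14.6 + 8.5)/2 = 31.8/2 = 15.9
s − a = 7.2, s − b = 1.3, s − c = 7.4
s(s−a)(s−b)(s−c) = 15.9·7.2·1.3·7.4 ≈ 1101.3
Area = √1101.3 ≈ 33.1858

Area = 33.19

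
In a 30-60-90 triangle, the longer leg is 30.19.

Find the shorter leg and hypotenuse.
In a 30-60-90 triangle the sides are in ratio 1 : √3 : 2, so short leg = long leg/√3 and hypotenuse = 2·(short leg).
Short leg = 30.19/√3 ≈ 30.19/1.73205 ≈ 17.4302
Hypotenuse = 2·17.4302 ≈ 34.8604

Short leg = 17.43, Hypotenuse = 34.86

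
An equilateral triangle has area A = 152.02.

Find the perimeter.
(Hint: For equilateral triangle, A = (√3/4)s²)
A = (√3/4)s²  ⇒  s² = 4A/√3 = 4·152.02/√3 = 608.08/1.73205 ≈ 351.075
s ≈ √351.075 ≈ 18.737
Perimeter = 3s ≈ 3·18.737 ≈ 56.211

Perimeter = 56.21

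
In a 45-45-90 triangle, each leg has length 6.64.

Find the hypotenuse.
In a 45-45-90 triangle the sides are in ratio 1 : 1 : √2, so hypotenuse = leg·√2.
Hypotenuse = 6.64·√2 ≈ 6.64·1.41421 ≈ 9.39038

Hypotenuse = 6.64√2 = 9.39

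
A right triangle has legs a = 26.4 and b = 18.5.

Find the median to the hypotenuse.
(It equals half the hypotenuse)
Hypotenuse c = √(a² + b²) = √(696.96 + 342.25) = √1039.21 ≈ 32.2368
Median to hypotenuse = c/2 ≈ 32.2368/2 ≈ 16.1184

Median = 16.12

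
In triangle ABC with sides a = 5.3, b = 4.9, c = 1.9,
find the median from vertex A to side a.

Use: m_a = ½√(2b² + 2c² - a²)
m_a = ½√(2·4.9² + 2·1.9² − 5.3²) = ½√(2·24.01 + 2·3.61 − 28.09) = ½√(48.02 + 7.22 − 28.09) = ½√27.15
√27.15 ≈ 5.21057, so m_a ≈ 2.60528

m_a = 2.605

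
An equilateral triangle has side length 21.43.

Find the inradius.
r = Area/s with s the semi-perimeter.
Area = (√3/4)·21.43² = (√3/4)·459.2449 ≈ 0.433013·459.2449 ≈ 198.859
s = 3·21.43/2 = 32.145
r ≈ 198.859/32.145 ≈ 6.18631
(Equivalently r = side/(2√3) = 21.43/3.4641 ≈ 6.18631.)

r = 6.186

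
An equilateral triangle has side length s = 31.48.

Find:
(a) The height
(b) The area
(a) The height splits the triangle into two 30-60-90 halves: h = s·√3/2 = 31.48·1.73205/2 ≈ 54.525/2 ≈ 27.2625
(b) Area = (√3/4)·s² = (√3/4)·31.48² = (√3/4)·990.9904 ≈ 0.433013·990.9904 ≈ 429.111

Height = 27.26, Area = 429.1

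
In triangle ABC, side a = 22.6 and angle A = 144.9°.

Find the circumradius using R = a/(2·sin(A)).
R = a/(2·sin(A)) = 22.6/(2·sin(144.9°))
sin(144.9°) ≈ 0.575005
R ≈ 22.6/(2·0.575005) = 22.6/1.15001 ≈ 19.652

R = 19.65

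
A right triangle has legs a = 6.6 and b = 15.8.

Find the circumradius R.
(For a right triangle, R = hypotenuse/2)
Hypotenuse c = √(a² + b²) = √(43.56 + 249.64) = √293.2 ≈ 17.1231
R = c/2 ≈ 17.1231/2 ≈ 8.56154

R = 8.562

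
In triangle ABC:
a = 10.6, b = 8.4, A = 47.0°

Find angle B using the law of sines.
a/sin(A) = b/sin(B)  ⇒  sin(B) = b·sin(A)/a = 8.4·sin(47.0°)/10.6
sin(47.0°) ≈ 0.731354
sin(B) ≈ 8.4·0.731354/10.6 ≈ 6.14337/10.6 ≈ 0.579563
B = arcsin(0.579563) ≈ 35.4198°
(Since b ≤ a we need B ≤ A, so the obtuse alternative 180° − 35.4198° ≈ 144.58° is rejected.)

B = 35.42°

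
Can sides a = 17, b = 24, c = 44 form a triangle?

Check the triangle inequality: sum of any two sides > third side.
a + b vs c: 17 + 24 = 41 ≤ 44  ✗
a + c vs b: 17 + 44 = 61 > 24  ✓
b + c vs a: 24 + 44 = 68 > 17  ✓

No: 17 + 24 = 41 is not > 44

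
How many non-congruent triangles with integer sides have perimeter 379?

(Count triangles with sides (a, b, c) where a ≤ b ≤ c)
Let a ≤ b ≤ c with a + b + c = 379. The only binding inequality is a + b > c, i.e. 379 − c > c, so c < 379/2; and c ≥ 379/3 since c is the largest side.
So 127 ≤ c ≤ 189. For each c, b runs from ⌈(379 − c)/2⌉ up to c (then a = 379 − b − c satisfies 1 ≤ a ≤ b automatically), giving c − ⌈(379 − c)/2⌉ + 1 choices.
Summing over c: 2 + 3 + 5 + 6 + … + 93 + 95  (63 terms, c = 127, …, 189) = 3040
Check (closed form: nearest integer to p²/48 for even p, (p+3)²/48 for odd p): (379+3)²/48 = 382²/48 = 145924/48 ≈ 3040.08 → 3040

3040 triangles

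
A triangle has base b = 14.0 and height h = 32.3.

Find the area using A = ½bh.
A = ½·b·h = ½·14.0·32.3 = ½·452.2 = 226.1

Area = 226.1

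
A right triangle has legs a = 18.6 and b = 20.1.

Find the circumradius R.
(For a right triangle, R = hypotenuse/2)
Hypotenuse c = √(a² + b²) = √(345.96 + 404.01) = √749.97 ≈ 27.3856
R = c/2 ≈ 27.3856/2 ≈ 13.6928

R = 13.69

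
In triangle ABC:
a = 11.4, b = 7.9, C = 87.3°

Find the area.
Two sides and the included angle (SAS): A = ½·a·b·sin(C) = ½·11.4·7.9·sin(87.3°)
sin(87.3°) ≈ 0.99889
A ≈ ½·90.06·0.99889 = 45.03·0.99889 ≈ 44.98

Area = 44.98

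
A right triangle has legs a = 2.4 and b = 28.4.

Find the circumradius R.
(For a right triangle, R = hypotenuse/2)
Hypotenuse c = √(a² + b²) = √(5.76 + 806.56) = √812.32 ≈ 28.5012
R = c/2 ≈ 28.5012/2 ≈ 14.2506

R = 14.25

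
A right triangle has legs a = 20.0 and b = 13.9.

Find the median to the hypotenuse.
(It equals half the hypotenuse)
Hypotenuse c = √(a² + b²) = √(400 + 193.21) = √593.21 ≈ 24.3559
Median to hypotenuse = c/2 ≈ 24.3559/2 ≈ 12.178

Median = 12.18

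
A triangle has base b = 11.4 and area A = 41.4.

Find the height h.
A = ½·b·h  ⇒  h = 2A/b = 2·41.4/11.4 = 82.8/11.4 ≈ 7.26316

h = 7.263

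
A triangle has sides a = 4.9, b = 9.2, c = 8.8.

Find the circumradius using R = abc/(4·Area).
First find the area with Heron's formula.
s = (4.9 + 9.2 + 8.8)/2 = 11.45
Area = √(s(s−a)(s−b)(s−c)) = √(11.45·6.55·2.25·2.65) ≈ √447.173 ≈ 21.1465
abc = 4.9·9.2·8.8 = 396.704
R = abc/(4·Area) ≈ 396.704/(4·21.1465) = 396.704/84.5858 ≈ 4.68996

R = 4.69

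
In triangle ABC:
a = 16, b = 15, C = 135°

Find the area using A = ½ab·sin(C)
A = ½·a·b·sin(C) = ½·16·15·sin(135°)
sin(135°) ≈ 0.707107
A ≈ ½·240·0.707107 = 120·0.707107 ≈ 84.8528

Area = 84.85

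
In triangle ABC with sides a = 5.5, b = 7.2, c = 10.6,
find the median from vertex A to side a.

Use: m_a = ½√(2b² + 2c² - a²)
m_a = ½√(2·7.2² + 2·10.6² − 5.5²) = ½√(2·51.84 + 2·112.36 − 30.25) = ½√(103.68 + 224.72 − 30.25) = ½√298.15
√298.15 ≈ 17.267, so m_a ≈ 8.63351

m_a = 8.634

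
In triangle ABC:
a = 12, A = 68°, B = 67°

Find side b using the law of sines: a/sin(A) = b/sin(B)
a/sin(A) = b/sin(B)  ⇒  b = a·sin(B)/sin(A) = 12·sin(67°)/sin(68°)
sin(67°) ≈ 0.920505, sin(68°) ≈ 0.927184
b ≈ 12·0.920505/0.927184 ≈ 11.0461/0.927184 ≈ 11.9136

b = 11.91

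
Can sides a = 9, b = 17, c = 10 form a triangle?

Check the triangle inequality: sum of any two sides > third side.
a + b vs c: 9 + 17 = 26 > 10  ✓
a + c vs b: 9 + 10 = 19 > 17  ✓
b + c vs a: 17 + 10 = 27 > 9  ✓

Yes, triangle inequality satisfied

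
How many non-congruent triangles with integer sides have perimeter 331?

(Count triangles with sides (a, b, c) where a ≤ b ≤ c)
Let a ≤ b ≤ c with a + b + c = 331. The only binding inequality is a + b > c, i.e. 331 − c > c, so c < 331/2; and c ≥ 331/3 since c is the largest side.
So 111 ≤ c ≤ 165. For each c, b runs from ⌈(331 − c)/2⌉ up to c (then a = 331 − b − c satisfies 1 ≤ a ≤ b automatically), giving c − ⌈(331 − c)/2⌉ + 1 choices.
Summing over c: 2 + 3 + 5 + 6 + … + 81 + 83  (55 terms, c = 111, …, 165) = 2324
Check (closed form: nearest integer to p²/48 for even p, (p+3)²/48 for odd p): (331+3)²/48 = 334²/48 = 111556/48 ≈ 2324.08 → 2324

2324 triangles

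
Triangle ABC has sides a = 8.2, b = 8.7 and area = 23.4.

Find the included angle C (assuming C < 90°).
Area = ½·a·b·sin(C)  ⇒  sin(C) = 2·Area/(a·b) = 2·23.4/(8.2·8.7) = 46.8/71.34 ≈ 0.656013
C = arcsin(0.656013) ≈ 40.9965° (taking the acute solution since C < 90°)

C = 41°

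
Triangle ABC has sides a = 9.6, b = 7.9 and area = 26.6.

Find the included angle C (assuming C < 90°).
Area = ½·a·b·sin(C)  ⇒  sin(C) = 2·Area/(a·b) = 2·26.6/(9.6·7.9) = 53.2/75.84 ≈ 0.701477
C = arcsin(0.701477) ≈ 44.5456° (taking the acute solution since C < 90°)

C = 44.55°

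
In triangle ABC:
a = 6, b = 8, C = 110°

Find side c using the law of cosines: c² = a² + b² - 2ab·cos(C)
c² = 6² + 8² − 2·6·8·cos(110°)
cos(110°) ≈ -0.34202
c² ≈ 36 + 64 − 96·(-0.34202) ≈ 100 + 32.8339 ≈ 132.834
c ≈ √132.834 ≈ 11.5254

c = 11.53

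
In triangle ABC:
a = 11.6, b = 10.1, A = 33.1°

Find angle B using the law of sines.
a/sin(A) = b/sin(B)  ⇒  sin(B) = b·sin(A)/a = 10.1·sin(33.1°)/11.6
sin(33.1°) ≈ 0.546102
sin(B) ≈ 10.1·0.546102/11.6 ≈ 5.51563/11.6 ≈ 0.475485
B = arcsin(0.475485) ≈ 28.391°
(Since b ≤ a we need B ≤ A, so the obtuse alternative 180° − 28.391° ≈ 151.609° is rejected.)

B = 28.39°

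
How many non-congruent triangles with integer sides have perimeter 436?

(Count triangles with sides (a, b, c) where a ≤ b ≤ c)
Let a ≤ b ≤ c with a + b + c = 436. The only binding inequality is a + b > c, i.e. 436 − c > c, so c < 436/2; and c ≥ 436/3 since c is the largest side.
So 146 ≤ c ≤ 217. For each c, b runs from ⌈(436 − c)/2⌉ up to c (then a = 436 − b − c satisfies 1 ≤ a ≤ b automatically), giving c − ⌈(436 − c)/2⌉ + 1 choices.
Summing over c: 2 + 3 + 5 + 6 + … + 107 + 108  (72 terms, c = 146, …, 217) = 3960
Check (closed form: nearest integer to p²/48 for even p, (p+3)²/48 for odd p): 436²/48 = 190096/48 ≈ 3960.33 → 3960

3960 triangles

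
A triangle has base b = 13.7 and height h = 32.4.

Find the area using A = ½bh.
A = ½·b·h = ½·13.7·32.4 = ½·443.88 = 221.94

Area = 221.94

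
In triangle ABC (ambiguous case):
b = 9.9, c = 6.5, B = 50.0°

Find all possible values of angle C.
b/sin(B) = c/sin(C)  ⇒  sin(C) = c·sin(B)/b = 6.5·sin(50.0°)/9.9
sin(50.0°) ≈ 0.766044
sin(C) ≈ 6.5·0.766044/9.9 ≈ 4.97929/9.9 ≈ 0.502958
Candidate 1: C₁ = arcsin(0.502958) ≈ 30.1959°  →  A = 180° − 50.0° − 30.1959° ≈ 99.8041° > 0, valid
Candidate 2: C₂ = 180° − C₁ ≈ 149.804°  →  A = 180° − 50.0° − 149.804° ≈ -19.8041° ≤ 0, not a valid triangle

C = 30.2° (one solution)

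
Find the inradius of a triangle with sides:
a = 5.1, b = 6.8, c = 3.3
r = Area/s where s is the semi-perimeter.
s = (5.1 + 6.8 + 3.3)/2 = 15.2/2 = 7.6
Area = √(s(s−a)(s−b)(s−c)) = √(7.6·2.5·0.8·4.3) ≈ √65.36 ≈ 8.08455
r ≈ 8.08455/7.6 ≈ 1.06376

r = 1.064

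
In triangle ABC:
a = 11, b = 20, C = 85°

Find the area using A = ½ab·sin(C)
A = ½·a·b·sin(C) = ½·11·20·sin(85°)
sin(85°) ≈ 0.996195
A ≈ ½·220·0.996195 = 110·0.996195 ≈ 109.581

Area = 109.6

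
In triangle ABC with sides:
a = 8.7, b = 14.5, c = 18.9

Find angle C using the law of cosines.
c² = a² + b² − 2ab·cos(C)  ⇒  cos(C) = (a² + b² − c²)/(2ab)
cos(C) = (8.7² + 14.5² − 18.9²)/(2·8.7·14.5) = (75.69 + 210.25 − 357.21)/252.3 = -71.27/252.3 ≈ -0.282481
C = arccos(-0.282481) ≈ 106.408°

C = 106.4°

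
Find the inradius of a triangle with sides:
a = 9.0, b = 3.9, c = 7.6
r = Area/s where s is the semi-perimeter.
s = (9.0 + 3.9 + 7.6)/2 = 20.5/2 = 10.25
Area = √(s(s−a)(s−b)(s−c)) = √(10.25·1.25·6.35·2.65) ≈ √215.602 ≈ 14.6834
r ≈ 14.6834/10.25 ≈ 1.43253

r = 1.433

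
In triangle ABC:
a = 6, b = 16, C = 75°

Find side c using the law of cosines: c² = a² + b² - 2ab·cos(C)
c² = 6² + 16² − 2·6·16·cos(75°)
cos(75°) ≈ 0.258819
c² ≈ 36 + 256 − 192·(0.258819) ≈ 292 − 49.6933 ≈ 242.307
c ≈ √242.307 ≈ 15.5662

c = 15.57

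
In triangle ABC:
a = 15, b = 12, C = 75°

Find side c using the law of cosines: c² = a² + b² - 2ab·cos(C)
c² = 15² + 12² − 2·15·12·cos(75°)
cos(75°) ≈ 0.258819
c² ≈ 225 + 144 − 360·(0.258819) ≈ 369 − 93.1749 ≈ 275.825
c ≈ √275.825 ≈ 16.608

c = 16.61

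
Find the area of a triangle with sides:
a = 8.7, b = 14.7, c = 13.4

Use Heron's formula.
s = (8.7 + 14.7 + 13.4)/2 = 36.8/2 = 18.4
s − a = 9.7, s − b = 3.7, s − c = 5
s(s−a)(s−b)(s−c) = 18.4·9.7·3.7·5 ≈ 3301.88
Area = √3301.88 ≈ 57.462

Area = 57.46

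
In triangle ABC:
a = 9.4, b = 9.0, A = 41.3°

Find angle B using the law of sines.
a/sin(A) = b/sin(B)  ⇒  sin(B) = b·sin(A)/a = 9.0·sin(41.3°)/9.4
sin(41.3°) ≈ 0.660002
sin(B) ≈ 9.0·0.660002/9.4 ≈ 5.94002/9.4 ≈ 0.631916
B = arcsin(0.631916) ≈ 39.1917°
(Since b ≤ a we need B ≤ A, so the obtuse alternative 180° − 39.1917° ≈ 140.808° is rejected.)

B = 39.19°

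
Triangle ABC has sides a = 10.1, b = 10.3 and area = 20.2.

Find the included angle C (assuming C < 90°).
Area = ½·a·b·sin(C)  ⇒  sin(C) = 2·Area/(a·b) = 2·20.2/(10.1·10.3) = 40.4/104.03 ≈ 0.38835
C = arcsin(0.38835) ≈ 22.8518° (taking the acute solution since C < 90°)

C = 22.85°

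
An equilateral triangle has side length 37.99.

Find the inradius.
r = Area/s with s the semi-perimeter.
Area = (√3/4)·37.99² = (√3/4)·1443.2401 ≈ 0.433013·1443.2401 ≈ 624.941
s = 3·37.99/2 = 56.985
r ≈ 624.941/56.985 ≈ 10.9668
(Equivalently r = side/(2√3) = 37.99/3.4641 ≈ 10.9668.)

r = 10.97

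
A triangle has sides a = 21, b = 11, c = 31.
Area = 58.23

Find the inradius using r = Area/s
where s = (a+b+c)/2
s = (21 + 11 + 31)/2 = 63/2 = 31.5
r = Area/s = 58.23/31.5 ≈ 1.84857

r = 1.849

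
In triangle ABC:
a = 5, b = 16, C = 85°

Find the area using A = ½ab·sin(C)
A = ½·a·b·sin(C) = ½·5·16·sin(85°)
sin(85°) ≈ 0.996195
A ≈ ½·80·0.996195 = 40·0.996195 ≈ 39.8478

Area = 39.85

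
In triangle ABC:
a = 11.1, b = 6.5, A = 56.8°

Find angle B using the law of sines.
a/sin(A) = b/sin(B)  ⇒  sin(B) = b·sin(A)/a = 6.5·sin(56.8°)/11.1
sin(56.8°) ≈ 0.836764
sin(B) ≈ 6.5·0.836764/11.1 ≈ 5.43897/11.1 ≈ 0.489997
B = arcsin(0.489997) ≈ 29.3404°
(Since b ≤ a we need B ≤ A, so the obtuse alternative 180° − 29.3404° ≈ 150.66° is rejected.)

B = 29.34°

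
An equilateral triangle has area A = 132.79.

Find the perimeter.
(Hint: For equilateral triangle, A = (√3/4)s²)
A = (√3/4)s²  ⇒  s² = 4A/√3 = 4·132.79/√3 = 531.16/1.73205 ≈ 306.665
s ≈ √306.665 ≈ 17.5119
Perimeter = 3s ≈ 3·17.5119 ≈ 52.5356

Perimeter = 52.54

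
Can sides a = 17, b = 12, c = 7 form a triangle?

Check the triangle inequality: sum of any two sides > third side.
a + b vs c: 17 + 12 = 29 > 7  ✓
a + c vs b: 17 + 7 = 24 > 12  ✓
b + c vs a: 12 + 7 = 19 > 17  ✓

Yes, triangle inequality satisfied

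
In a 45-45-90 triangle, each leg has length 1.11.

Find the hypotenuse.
In a 45-45-90 triangle the sides are in ratio 1 : 1 : √2, so hypotenuse = leg·√2.
Hypotenuse = 1.11·√2 ≈ 1.11·1.41421 ≈ 1.56978

Hypotenuse = 1.11√2 = 1.57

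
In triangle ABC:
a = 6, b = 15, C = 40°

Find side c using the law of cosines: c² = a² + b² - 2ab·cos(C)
c² = 6² + 15² − 2·6·15·cos(40°)
cos(40°) ≈ 0.766044
c² ≈ 36 + 225 − 180·(0.766044) ≈ 261 − 137.888 ≈ 123.112
c ≈ √123.112 ≈ 11.0956

c = 11.1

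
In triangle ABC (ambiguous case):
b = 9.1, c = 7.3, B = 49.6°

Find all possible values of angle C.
b/sin(B) = c/sin(C)  ⇒  sin(C) = c·sin(B)/b = 7.3·sin(49.6°)/9.1
sin(49.6°) ≈ 0.761538
sin(C) ≈ 7.3·0.761538/9.1 ≈ 5.55923/9.1 ≈ 0.610904
Candidate 1: C₁ = arcsin(0.610904) ≈ 37.6549°  →  A = 180° − 49.6° − 37.6549° ≈ 92.7451° > 0, valid
Candidate 2: C₂ = 180° − C₁ ≈ 142.345°  →  A = 180° − 49.6° − 142.345° ≈ -11.9451° ≤ 0, not a valid triangle

C = 37.65° (one solution)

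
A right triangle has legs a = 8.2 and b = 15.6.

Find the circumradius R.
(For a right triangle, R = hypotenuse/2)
Hypotenuse c = √(a² + b²) = √(67.24 + 243.36) = √310.6 ≈ 17.6238
R = c/2 ≈ 17.6238/2 ≈ 8.81192

R = 8.812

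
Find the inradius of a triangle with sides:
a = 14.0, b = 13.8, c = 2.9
r = Area/s where s is the semi-perimeter.
s = (14.0 + 13.8 + 2.9)/2 = 30.7/2 = 15.35
Area = √(s(s−a)(s−b)(s−c)) = √(15.35·1.35·1.55·12.45) ≈ √399.892 ≈ 19.9973
r ≈ 19.9973/15.35 ≈ 1.30276

r = 1.303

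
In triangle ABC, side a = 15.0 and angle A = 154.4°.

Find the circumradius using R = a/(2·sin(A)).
R = a/(2·sin(A)) = 15.0/(2·sin(154.4°))
sin(154.4°) ≈ 0.432086
R ≈ 15.0/(2·0.432086) = 15.0/0.864171 ≈ 17.3577

R = 17.36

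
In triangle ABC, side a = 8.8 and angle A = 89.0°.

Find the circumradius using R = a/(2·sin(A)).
R = a/(2·sin(A)) = 8.8/(2·sin(89.0°))
sin(89.0°) ≈ 0.999848
R ≈ 8.8/(2·0.999848) = 8.8/1.9997 ≈ 4.40067

R = 4.401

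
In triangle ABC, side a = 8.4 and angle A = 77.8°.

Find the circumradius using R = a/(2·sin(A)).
R = a/(2·sin(A)) = 8.4/(2·sin(77.8°))
sin(77.8°) ≈ 0.977416
R ≈ 8.4/(2·0.977416) = 8.4/1.95483 ≈ 4.29704

R = 4.297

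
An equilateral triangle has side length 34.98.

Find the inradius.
r = Area/s with s the semi-perimeter.
Area = (√3/4)·34.98² = (√3/4)·1223.6004 ≈ 0.433013·1223.6004 ≈ 529.835
s = 3·34.98/2 = 52.47
r ≈ 529.835/52.47 ≈ 10.0979
(Equivalently r = side/(2√3) = 34.98/3.4641 ≈ 10.0979.)

r = 10.1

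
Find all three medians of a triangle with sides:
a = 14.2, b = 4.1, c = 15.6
Median formula: m_a = ½√(2b² + 2c² − a²) (and cyclically). a² = 201.64, b² = 16.81, c² = 243.36.
m_a = ½√(2·16.81 + 2·243.36 − 201.64) = ½√318.7 ≈ ½·17.8522 ≈ 8.92609
m_b = ½√(2·201.64 + 2·243.36 − 16.81) = ½√873.19 ≈ ½·29.5498 ≈ 14.7749
m_c = ½√(2·201.64 + 2·16.81 − 243.36) = ½√193.54 ≈ ½·13.9119 ≈ 6.95593

m_a = 8.926, m_b = 14.77, m_c = 6.956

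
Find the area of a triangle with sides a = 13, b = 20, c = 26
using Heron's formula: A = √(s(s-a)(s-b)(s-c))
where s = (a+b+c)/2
s = (13 + 20 + 26)/2 = 59/2 = 29.5
s − a = 16.5, s − b = 9.5, s − c = 3.5
s(s−a)(s−b)(s−c) = 29.5·16.5·9.5·3.5 = 16184.4375
Area = √16184.4375 ≈ 127.218

s = 29.5, Area = 127.2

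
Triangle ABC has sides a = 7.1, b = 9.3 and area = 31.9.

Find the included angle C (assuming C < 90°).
Area = ½·a·b·sin(C)  ⇒  sin(C) = 2·Area/(a·b) = 2·31.9/(7.1·9.3) = 63.8/66.03 ≈ 0.966227
C = arcsin(0.966227) ≈ 75.0669° (taking the acute solution since C < 90°)

C = 75.07°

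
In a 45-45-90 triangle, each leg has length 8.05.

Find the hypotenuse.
In a 45-45-90 triangle the sides are in ratio 1 : 1 : √2, so hypotenuse = leg·√2.
Hypotenuse = 8.05·√2 ≈ 8.05·1.41421 ≈ 11.3844

Hypotenuse = 8.05√2 = 11.38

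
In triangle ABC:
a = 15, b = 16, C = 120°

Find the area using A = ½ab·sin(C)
A = ½·a·b·sin(C) = ½·15·16·sin(120°)
sin(120°) ≈ 0.866025
A ≈ ½·240·0.866025 = 120·0.866025 ≈ 103.923

Area = 103.9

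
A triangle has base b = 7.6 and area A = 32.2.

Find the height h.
A = ½·b·h  ⇒  h = 2A/b = 2·32.2/7.6 = 64.4/7.6 ≈ 8.47368

h = 8.474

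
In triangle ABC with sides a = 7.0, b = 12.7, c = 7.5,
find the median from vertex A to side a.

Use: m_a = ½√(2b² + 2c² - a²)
m_a = ½√(2·12.7² + 2·7.5² − 7.0²) = ½√(2·161.29 + 2·56.25 − 49) = ½√(322.58 + 112.5 − 49) = ½√386.08
√386.08 ≈ 19.6489, so m_a ≈ 9.82446

m_a = 9.824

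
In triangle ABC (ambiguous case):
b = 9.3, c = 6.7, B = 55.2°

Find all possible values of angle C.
b/sin(B) = c/sin(C)  ⇒  sin(C) = c·sin(B)/b = 6.7·sin(55.2°)/9.3
sin(55.2°) ≈ 0.821149
sin(C) ≈ 6.7·0.821149/9.3 ≈ 5.5017/9.3 ≈ 0.591581
Candidate 1: C₁ = arcsin(0.591581) ≈ 36.2693°  →  A = 180° − 55.2° − 36.2693° ≈ 88.5307° > 0, valid
Candidate 2: C₂ = 180° − C₁ ≈ 143.731°  →  A = 180° − 55.2° − 143.731° ≈ -18.9307° ≤ 0, not a valid triangle

C = 36.27° (one solution)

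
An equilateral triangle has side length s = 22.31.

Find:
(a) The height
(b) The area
(a) The height splits the triangle into two 30-60-90 halves: h = s·√3/2 = 22.31·1.73205/2 ≈ 38.6421/2 ≈ 19.321
(b) Area = (√3/4)·s² = (√3/4)·22.31² = (√3/4)·497.7361 ≈ 0.433013·497.7361 ≈ 215.526

Height = 19.32, Area = 215.5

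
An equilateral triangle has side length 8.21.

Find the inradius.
r = Area/s with s the semi-perimeter.
Area = (√3/4)·8.21² = (√3/4)·67.4041 ≈ 0.433013·67.4041 ≈ 29.1868
s = 3·8.21/2 = 12.315
r ≈ 29.1868/12.315 ≈ 2.37002
(Equivalently r = side/(2√3) = 8.21/3.4641 ≈ 2.37002.)

r = 2.37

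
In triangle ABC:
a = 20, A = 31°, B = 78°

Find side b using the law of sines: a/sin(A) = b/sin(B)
a/sin(A) = b/sin(B)  ⇒  b = a·sin(B)/sin(A) = 20·sin(78°)/sin(31°)
sin(78°) ≈ 0.978148, sin(31°) ≈ 0.515038
b ≈ 20·0.978148/0.515038 ≈ 19.563/0.515038 ≈ 37.9835

b = 37.98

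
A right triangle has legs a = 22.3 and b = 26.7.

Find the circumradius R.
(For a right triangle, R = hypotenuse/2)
Hypotenuse c = √(a² + b²) = √(497.29 + 712.89) = √1210.18 ≈ 34.7876
R = c/2 ≈ 34.7876/2 ≈ 17.3938

R = 17.39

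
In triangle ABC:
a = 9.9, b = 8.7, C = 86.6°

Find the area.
Two sides and the included angle (SAS): A = ½·a·b·sin(C) = ½·9.9·8.7·sin(86.6°)
sin(86.6°) ≈ 0.99824
A ≈ ½·86.13·0.99824 = 43.065·0.99824 ≈ 42.9892

Area = 42.99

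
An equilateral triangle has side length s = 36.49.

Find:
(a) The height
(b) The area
(a) The height splits the triangle into two 30-60-90 halves: h = s·√3/2 = 36.49·1.73205/2 ≈ 63.2025/2 ≈ 31.6013
(b) Area = (√3/4)·s² = (√3/4)·36.49² = (√3/4)·1331.5201 ≈ 0.433013·1331.5201 ≈ 576.565

Height = 31.6, Area = 576.6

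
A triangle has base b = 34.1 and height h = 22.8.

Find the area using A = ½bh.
A = ½·b·h = ½·34.1·22.8 = ½·777.48 = 388.74

Area = 388.74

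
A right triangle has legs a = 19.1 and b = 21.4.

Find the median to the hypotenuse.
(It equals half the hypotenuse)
Hypotenuse c = √(a² + b²) = √(364.81 + 457.96) = √822.77 ≈ 28.684
Median to hypotenuse = c/2 ≈ 28.684/2 ≈ 14.342

Median = 14.34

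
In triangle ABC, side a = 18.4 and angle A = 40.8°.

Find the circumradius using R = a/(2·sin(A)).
R = a/(2·sin(A)) = 18.4/(2·sin(40.8°))
sin(40.8°) ≈ 0.653421
R ≈ 18.4/(2·0.653421) = 18.4/1.30684 ≈ 14.0798

R = 14.08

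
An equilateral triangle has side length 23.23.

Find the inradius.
r = Area/s with s the semi-perimeter.
Area = (√3/4)·23.23² = (√3/4)·539.6329 ≈ 0.433013·539.6329 ≈ 233.668
s = 3·23.23/2 = 34.845
r ≈ 233.668/34.845 ≈ 6.70592
(Equivalently r = side/(2√3) = 23.23/3.4641 ≈ 6.70592.)

r = 6.706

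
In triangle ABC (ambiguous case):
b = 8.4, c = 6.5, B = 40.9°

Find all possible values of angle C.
b/sin(B) = c/sin(C)  ⇒  sin(C) = c·sin(B)/b = 6.5·sin(40.9°)/8.4
sin(40.9°) ≈ 0.654741
sin(C) ≈ 6.5·0.654741/8.4 ≈ 4.25582/8.4 ≈ 0.506645
Candidate 1: C₁ = arcsin(0.506645) ≈ 30.4406°  →  A = 180° − 40.9° − 30.4406° ≈ 108.659° > 0, valid
Candidate 2: C₂ = 180° − C₁ ≈ 149.559°  →  A = 180° − 40.9° − 149.559° ≈ -10.4594° ≤ 0, not a valid triangle

C = 30.44° (one solution)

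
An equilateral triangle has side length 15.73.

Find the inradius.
r = Area/s with s the semi-perimeter.
Area = (√3/4)·15.73² = (√3/4)·247.4329 ≈ 0.433013·247.4329 ≈ 107.142
s = 3·15.73/2 = 23.595
r ≈ 107.142/23.595 ≈ 4.54086
(Equivalently r = side/(2√3) = 15.73/3.4641 ≈ 4.54086.)

r = 4.541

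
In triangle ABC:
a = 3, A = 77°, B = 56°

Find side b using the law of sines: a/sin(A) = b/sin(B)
a/sin(A) = b/sin(B)  ⇒  b = a·sin(B)/sin(A) = 3·sin(56°)/sin(77°)
sin(56°) ≈ 0.829038, sin(77°) ≈ 0.97437
b ≈ 3·0.829038/0.97437 ≈ 2.48711/0.97437 ≈ 2.55253

b = 2.553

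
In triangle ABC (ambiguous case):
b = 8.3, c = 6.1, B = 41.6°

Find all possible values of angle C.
b/sin(B) = c/sin(C)  ⇒  sin(C) = c·sin(B)/b = 6.1·sin(41.6°)/8.3
sin(41.6°) ≈ 0.663926
sin(C) ≈ 6.1·0.663926/8.3 ≈ 4.04995/8.3 ≈ 0.487946
Candidate 1: C₁ = arcsin(0.487946) ≈ 29.2057°  →  A = 180° − 41.6° − 29.2057° ≈ 109.194° > 0, valid
Candidate 2: C₂ = 180° − C₁ ≈ 150.794°  →  A = 180° − 41.6° − 150.794° ≈ -12.3943° ≤ 0, not a valid triangle

C = 29.21° (one solution)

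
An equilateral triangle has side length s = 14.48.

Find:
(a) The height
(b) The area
(a) The height splits the triangle into two 30-60-90 halves: h = s·√3/2 = 14.48·1.73205/2 ≈ 25.0801/2 ≈ 12.54
(b) Area = (√3/4)·s² = (√3/4)·14.48² = (√3/4)·209.6704 ≈ 0.433013·209.6704 ≈ 90.7899

Height = 12.54, Area = 90.79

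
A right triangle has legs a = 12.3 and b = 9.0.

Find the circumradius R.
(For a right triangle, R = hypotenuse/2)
Hypotenuse c = √(a² + b²) = √(151.29 + 81) = √232.29 ≈ 15.2411
R = c/2 ≈ 15.2411/2 ≈ 7.62053

R = 7.621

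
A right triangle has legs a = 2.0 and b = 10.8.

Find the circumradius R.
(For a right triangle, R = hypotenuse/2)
Hypotenuse c = √(a² + b²) = √(4 + 116.64) = √120.64 ≈ 10.9836
R = c/2 ≈ 10.9836/2 ≈ 5.49181

R = 5.492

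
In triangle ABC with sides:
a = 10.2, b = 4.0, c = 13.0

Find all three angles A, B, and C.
Law of cosines for each angle (a² = 104.04, b² = 16, c² = 169):
cos(A) = (b² + c² − a²)/(2bc) = (16 + 169 − 104.04)/(2·4.0·13.0) = 80.96/104 ≈ 0.778462  ⇒  A ≈ 38.8801°
cos(B) = (a² + c² − b²)/(2ac) = (104.04 + 169 − 16)/(2·10.2·13.0) = 257.04/265.2 ≈ 0.969231  ⇒  B ≈ 14.25°
cos(C) = (a² + b² − c²)/(2ab) = (104.04 + 16 − 169)/(2·10.2·4.0) = -48.96/81.6 ≈ -0.6  ⇒  C ≈ 126.87°
Check: A + B + C ≈ 180°

A = 38.88°, B = 14.25°, C = 126.9°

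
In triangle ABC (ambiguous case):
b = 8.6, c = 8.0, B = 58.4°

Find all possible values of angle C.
b/sin(B) = c/sin(C)  ⇒  sin(C) = c·sin(B)/b = 8.0·sin(58.4°)/8.6
sin(58.4°) ≈ 0.851727
sin(C) ≈ 8.0·0.851727/8.6 ≈ 6.81382/8.6 ≈ 0.792304
Candidate 1: C₁ = arcsin(0.792304) ≈ 52.4014°  →  A = 180° − 58.4° − 52.4014° ≈ 69.1986° > 0, valid
Candidate 2: C₂ = 180° − C₁ ≈ 127.599°  →  A = 180° − 58.4° − 127.599° ≈ -5.9986° ≤ 0, not a valid triangle

C = 52.4° (one solution)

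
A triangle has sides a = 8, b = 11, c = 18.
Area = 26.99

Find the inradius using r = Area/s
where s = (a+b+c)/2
s = (8 + 11 + 18)/2 = 37/2 = 18.5
r = Area/s = 26.99/18.5 ≈ 1.45892

r = 1.459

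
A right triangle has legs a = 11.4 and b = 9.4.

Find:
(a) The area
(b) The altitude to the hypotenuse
(a) The legs are perpendicular, so Area = ½·a·b = ½·11.4·9.4 = ½·107.16 = 53.58
(b) Hypotenuse c = √(a² + b²) = √(129.96 + 88.36) = √218.32 ≈ 14.7757
    Area = ½·c·h_c  ⇒  h_c = 2·Area/c = 107.16/14.7757 ≈ 7.25247

Area = 53.58, h_c = 7.252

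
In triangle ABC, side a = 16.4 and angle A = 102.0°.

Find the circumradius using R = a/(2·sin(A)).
R = a/(2·sin(A)) = 16.4/(2·sin(102.0°))
sin(102.0°) ≈ 0.978148
R ≈ 16.4/(2·0.978148) = 16.4/1.9563 ≈ 8.38319

R = 8.383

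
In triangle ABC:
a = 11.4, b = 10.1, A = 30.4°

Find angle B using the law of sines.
a/sin(A) = b/sin(B)  ⇒  sin(B) = b·sin(A)/a = 10.1·sin(30.4°)/11.4
sin(30.4°) ≈ 0.506034
sin(B) ≈ 10.1·0.506034/11.4 ≈ 5.11094/11.4 ≈ 0.448328
B = arcsin(0.448328) ≈ 26.6365°
(Since b ≤ a we need B ≤ A, so the obtuse alternative 180° − 26.6365° ≈ 153.364° is rejected.)

B = 26.64°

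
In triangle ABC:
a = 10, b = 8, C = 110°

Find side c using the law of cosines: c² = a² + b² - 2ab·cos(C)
c² = 10² + 8² − 2·10·8·cos(110°)
cos(110°) ≈ -0.34202
c² ≈ 100 + 64 − 160·(-0.34202) ≈ 164 + 54.7232 ≈ 218.723
c ≈ √218.723 ≈ 14.7893

c = 14.79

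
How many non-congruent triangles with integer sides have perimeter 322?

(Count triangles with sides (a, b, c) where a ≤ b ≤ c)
Let a ≤ b ≤ c with a + b + c = 322. The only binding inequality is a + b > c, i.e. 322 − c > c, so c < 322/2; and c ≥ 322/3 since c is the largest side.
So 108 ≤ c ≤ 160. For each c, b runs from ⌈(322 − c)/2⌉ up to c (then a = 322 − b − c satisfies 1 ≤ a ≤ b automatically), giving c − ⌈(322 − c)/2⌉ + 1 choices.
Summing over c: 2 + 3 + 5 + 6 + … + 78 + 80  (53 terms, c = 108, …, 160) = 2160
Check (closed form: nearest integer to p²/48 for even p, (p+3)²/48 for odd p): 322²/48 = 103684/48 ≈ 2160.08 → 2160

2160 triangles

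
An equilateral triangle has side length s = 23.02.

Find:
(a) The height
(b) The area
(a) The height splits the triangle into two 30-60-90 halves: h = s·√3/2 = 23.02·1.73205/2 ≈ 39.8718/2 ≈ 19.9359
(b) Area = (√3/4)·s² = (√3/4)·23.02² = (√3/4)·529.9204 ≈ 0.433013·529.9204 ≈ 229.462

Height = 19.94, Area = 229.5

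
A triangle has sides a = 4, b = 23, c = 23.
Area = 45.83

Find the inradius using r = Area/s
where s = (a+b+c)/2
s = (4 + 23 + 23)/2 = 50/2 = 25
r = Area/s = 45.83/25 ≈ 1.8332

r = 1.833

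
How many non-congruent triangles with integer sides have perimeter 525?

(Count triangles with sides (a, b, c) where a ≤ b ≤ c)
Let a ≤ b ≤ c with a + b + c = 525. The only binding inequality is a + b > c, i.e. 525 − c > c, so c < 525/2; and c ≥ 525/3 since c is the largest side.
So 175 ≤ c ≤ 262. For each c, b runs from ⌈(525 − c)/2⌉ up to c (then a = 525 − b − c satisfies 1 ≤ a ≤ b automatically), giving c − ⌈(525 − c)/2⌉ + 1 choices.
Summing over c: 1 + 2 + 4 + 5 + … + 130 + 131  (88 terms, c = 175, …, 262) = 5808
Check (closed form: nearest integer to p²/48 for even p, (p+3)²/48 for odd p): (525+3)²/48 = 528²/48 = 278784/48 ≈ 5808.00 → 5808

5808 triangles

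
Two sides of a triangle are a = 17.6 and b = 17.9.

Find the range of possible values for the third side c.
Triangle inequality: |a − b| < c < a + b
|a − b| = |17.6 − 17.9| = 0.3
a + b = 17.6 + 17.9 = 35.5

0.3 < c < 35.5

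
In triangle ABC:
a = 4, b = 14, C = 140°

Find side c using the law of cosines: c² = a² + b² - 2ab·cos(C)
c² = 4² + 14² − 2·4·14·cos(140°)
cos(140°) ≈ -0.766044
c² ≈ 16 + 196 − 112·(-0.766044) ≈ 212 + 85.797 ≈ 297.797
c ≈ √297.797 ≈ 17.2568

c = 17.26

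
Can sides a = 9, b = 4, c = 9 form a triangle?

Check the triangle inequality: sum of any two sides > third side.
a + b vs c: 9 + 4 = 13 > 9  ✓
a + c vs b: 9 + 9 = 18 > 4  ✓
b + c vs a: 4 + 9 = 13 > 9  ✓

Yes, triangle inequality satisfied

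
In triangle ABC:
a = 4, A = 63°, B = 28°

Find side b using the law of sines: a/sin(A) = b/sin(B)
a/sin(A) = b/sin(B)  ⇒  b = a·sin(B)/sin(A) = 4·sin(28°)/sin(63°)
sin(28°) ≈ 0.469472, sin(63°) ≈ 0.891007
b ≈ 4·0.469472/0.891007 ≈ 1.87789/0.891007 ≈ 2.1076

b = 2.108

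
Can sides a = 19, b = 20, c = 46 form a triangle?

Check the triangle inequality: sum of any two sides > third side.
a + b vs c: 19 + 20 = 39 ≤ 46  ✗
a + c vs b: 19 + 46 = 65 > 20  ✓
b + c vs a: 20 + 46 = 66 > 19  ✓

No: 19 + 20 = 39 is not > 46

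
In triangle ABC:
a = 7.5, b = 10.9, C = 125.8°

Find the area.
Two sides and the included angle (SAS): A = ½·a·b·sin(C) = ½·7.5·10.9·sin(125.8°)
sin(125.8°) ≈ 0.811064
A ≈ ½·81.75·0.811064 = 40.875·0.811064 ≈ 33.1522

Area = 33.15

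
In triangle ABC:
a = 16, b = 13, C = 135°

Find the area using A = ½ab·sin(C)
A = ½·a·b·sin(C) = ½·16·13·sin(135°)
sin(135°) ≈ 0.707107
A ≈ ½·208·0.707107 = 104·0.707107 ≈ 73.5391

Area = 73.54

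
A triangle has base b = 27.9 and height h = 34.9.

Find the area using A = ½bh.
A = ½·b·h = ½·27.9·34.9 = ½·973.71 = 486.855

Area = 486.855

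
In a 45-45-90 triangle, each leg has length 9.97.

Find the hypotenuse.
In a 45-45-90 triangle the sides are in ratio 1 : 1 : √2, so hypotenuse = leg·√2.
Hypotenuse = 9.97·√2 ≈ 9.97·1.41421 ≈ 14.0997

Hypotenuse = 9.97√2 = 14.1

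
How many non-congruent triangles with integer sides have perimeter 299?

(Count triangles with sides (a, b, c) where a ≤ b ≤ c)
Let a ≤ b ≤ c with a + b + c = 299. The only binding inequality is a + b > c, i.e. 299 − c > c, so c < 299/2; and c ≥ 299/3 since c is the largest side.
So 100 ≤ c ≤ 149. For each c, b runs from ⌈(299 − c)/2⌉ up to c (then a = 299 − b − c satisfies 1 ≤ a ≤ b automatically), giving c − ⌈(299 − c)/2⌉ + 1 choices.
Summing over c: 1 + 3 + 4 + 6 + … + 73 + 75  (50 terms, c = 100, …, 149) = 1900
Check (closed form: nearest integer to p²/48 for even p, (p+3)²/48 for odd p): (299+3)²/48 = 302²/48 = 91204/48 ≈ 1900.08 → 1900

1900 triangles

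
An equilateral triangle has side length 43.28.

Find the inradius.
r = Area/s with s the semi-perimeter.
Area = (√3/4)·43.28² = (√3/4)·1873.1584 ≈ 0.433013·1873.1584 ≈ 811.101
s = 3·43.28/2 = 64.92
r ≈ 811.101/64.92 ≈ 12.4939
(Equivalently r = side/(2√3) = 43.28/3.4641 ≈ 12.4939.)

r = 12.49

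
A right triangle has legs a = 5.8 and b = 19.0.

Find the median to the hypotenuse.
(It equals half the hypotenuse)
Hypotenuse c = √(a² + b²) = √(33.64 + 361) = √394.64 ≈ 19.8655
Median to hypotenuse = c/2 ≈ 19.8655/2 ≈ 9.93277

Median = 9.933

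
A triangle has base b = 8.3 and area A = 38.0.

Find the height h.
A = ½·b·h  ⇒  h = 2A/b = 2·38.0/8.3 = 76/8.3 ≈ 9.15663

h = 9.157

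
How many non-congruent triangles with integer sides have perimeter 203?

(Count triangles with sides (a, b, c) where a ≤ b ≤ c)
Let a ≤ b ≤ c with a + b + c = 203. The only binding inequality is a + b > c, i.e. 203 − c > c, so c < 203/2; and c ≥ 203/3 since c is the largest side.
So 68 ≤ c ≤ 101. For each c, b runs from ⌈(203 − c)/2⌉ up to c (then a = 203 − b − c satisfies 1 ≤ a ≤ b automatically), giving c − ⌈(203 − c)/2⌉ + 1 choices.
Summing over c: 1 + 3 + 4 + 6 + … + 49 + 51  (34 terms, c = 68, …, 101) = 884
Check (closed form: nearest integer to p²/48 for even p, (p+3)²/48 for odd p): (203+3)²/48 = 206²/48 = 42436/48 ≈ 884.08 → 884

884 triangles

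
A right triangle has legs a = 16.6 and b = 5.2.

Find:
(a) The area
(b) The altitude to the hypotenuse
(a) The legs are perpendicular, so Area = ½·a·b = ½·16.6·5.2 = ½·86.32 = 43.16
(b) Hypotenuse c = √(a² + b²) = √(275.56 + 27.04) = √302.6 ≈ 17.3954
    Area = ½·c·h_c  ⇒  h_c = 2·Area/c = 86.32/17.3954 ≈ 4.96223

Area = 43.16, h_c = 4.962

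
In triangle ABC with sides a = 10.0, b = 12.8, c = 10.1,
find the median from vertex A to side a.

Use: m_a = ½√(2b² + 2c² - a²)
m_a = ½√(2·12.8² + 2·10.1² − 10.0²) = ½√(2·163.84 + 2·102.01 − 100) = ½√(327.68 + 204.02 − 100) = ½√431.7
√431.7 ≈ 20.7774, so m_a ≈ 10.3887

m_a = 10.39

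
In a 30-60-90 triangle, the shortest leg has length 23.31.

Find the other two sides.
In a 30-60-90 triangle the sides are in ratio 1 : √3 : 2 (short leg : long leg : hypotenuse).
Long leg = 23.31·√3 ≈ 23.31·1.73205 ≈ 40.3741
Hypotenuse = 2·23.31 = 46.62

Long leg = 23.31√3 = 40.37, Hypotenuse = 46.62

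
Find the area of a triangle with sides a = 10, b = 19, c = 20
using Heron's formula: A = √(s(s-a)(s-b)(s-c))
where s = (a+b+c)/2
s = (10 + 19 + 20)/2 = 49/2 = 24.5
s − a = 14.5, s − b = 5.5, s − c = 4.5
s(s−a)(s−b)(s−c) = 24.5·14.5·5.5·4.5 = 8792.4375
Area = √8792.4375 ≈ 93.768

s = 24.5, Area = 93.77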